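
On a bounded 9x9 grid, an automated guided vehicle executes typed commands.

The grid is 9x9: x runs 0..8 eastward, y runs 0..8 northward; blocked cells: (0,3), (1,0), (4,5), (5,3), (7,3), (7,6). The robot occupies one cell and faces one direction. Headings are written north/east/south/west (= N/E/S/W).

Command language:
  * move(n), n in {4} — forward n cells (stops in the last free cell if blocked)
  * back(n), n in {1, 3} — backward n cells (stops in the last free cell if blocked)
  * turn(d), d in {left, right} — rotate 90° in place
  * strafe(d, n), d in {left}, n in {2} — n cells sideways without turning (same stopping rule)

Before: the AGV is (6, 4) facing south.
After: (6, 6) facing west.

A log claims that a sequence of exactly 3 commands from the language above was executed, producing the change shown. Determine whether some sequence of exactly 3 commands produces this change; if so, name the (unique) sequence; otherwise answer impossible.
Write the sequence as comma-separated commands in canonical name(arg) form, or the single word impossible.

key: position moved to (6,6) AND the heading swung to W — translation plus rotation needed
initial: (6, 4) facing south
[1] after back(1): (6, 5) facing south
[2] after back(1): (6, 6) facing south
[3] after turn(right): (6, 6) facing west
uniquely the one of 216 3-step routes that fits.

back(1), back(1), turn(right)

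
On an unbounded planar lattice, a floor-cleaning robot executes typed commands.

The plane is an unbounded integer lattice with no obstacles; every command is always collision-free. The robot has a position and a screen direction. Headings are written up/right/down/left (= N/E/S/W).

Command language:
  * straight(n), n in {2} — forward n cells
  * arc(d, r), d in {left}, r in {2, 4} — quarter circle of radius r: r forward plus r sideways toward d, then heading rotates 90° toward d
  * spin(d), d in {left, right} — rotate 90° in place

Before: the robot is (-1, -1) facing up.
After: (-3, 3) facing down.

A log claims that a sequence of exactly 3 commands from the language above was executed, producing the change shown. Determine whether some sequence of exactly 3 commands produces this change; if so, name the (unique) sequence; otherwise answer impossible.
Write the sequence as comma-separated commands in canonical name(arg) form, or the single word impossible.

key: running spin(left) before straight(2) would end elsewhere — order is forced
begin: (-1, -1) facing up
1. straight(2) → (-1, 1) facing up
2. arc(left, 2) → (-3, 3) facing left
3. spin(left) → (-3, 3) facing down
no rival 3-sequence matches.

straight(2), arc(left, 2), spin(left)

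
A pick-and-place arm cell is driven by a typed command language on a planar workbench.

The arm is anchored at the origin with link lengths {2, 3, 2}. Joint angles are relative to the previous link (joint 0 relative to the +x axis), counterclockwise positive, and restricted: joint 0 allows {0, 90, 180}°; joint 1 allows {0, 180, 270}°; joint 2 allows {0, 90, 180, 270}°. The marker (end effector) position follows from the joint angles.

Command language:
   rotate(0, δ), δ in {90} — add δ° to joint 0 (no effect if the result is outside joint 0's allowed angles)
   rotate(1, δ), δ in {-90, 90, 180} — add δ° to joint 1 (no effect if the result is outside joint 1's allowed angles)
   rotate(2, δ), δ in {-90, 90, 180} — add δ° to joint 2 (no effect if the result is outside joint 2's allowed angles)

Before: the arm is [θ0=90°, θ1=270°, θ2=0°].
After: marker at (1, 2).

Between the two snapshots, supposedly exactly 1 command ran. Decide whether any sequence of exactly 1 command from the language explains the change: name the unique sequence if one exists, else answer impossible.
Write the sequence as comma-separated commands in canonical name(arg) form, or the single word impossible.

begin: [θ0=90°, θ1=270°, θ2=0°]
t=1 rotate(2, 180) ⇒ [θ0=90°, θ1=270°, θ2=180°]
no other 1-command option fits: unique.

rotate(2, 180)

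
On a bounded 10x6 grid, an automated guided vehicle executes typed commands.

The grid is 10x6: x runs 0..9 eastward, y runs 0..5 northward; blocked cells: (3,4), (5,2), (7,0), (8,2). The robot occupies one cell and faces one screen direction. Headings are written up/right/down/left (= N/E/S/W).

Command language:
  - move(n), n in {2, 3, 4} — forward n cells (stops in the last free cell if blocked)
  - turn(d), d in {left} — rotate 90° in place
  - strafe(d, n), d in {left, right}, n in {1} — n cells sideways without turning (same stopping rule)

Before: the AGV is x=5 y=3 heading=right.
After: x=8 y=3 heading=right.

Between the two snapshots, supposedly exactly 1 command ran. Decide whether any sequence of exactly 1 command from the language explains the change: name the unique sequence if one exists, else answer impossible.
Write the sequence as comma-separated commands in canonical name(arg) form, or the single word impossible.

key: still facing E — the one step turns nothing
from: x=5 y=3 heading=right
t=1 move(3) ⇒ x=8 y=3 heading=right
all 6 alternatives checked — unique.

move(3)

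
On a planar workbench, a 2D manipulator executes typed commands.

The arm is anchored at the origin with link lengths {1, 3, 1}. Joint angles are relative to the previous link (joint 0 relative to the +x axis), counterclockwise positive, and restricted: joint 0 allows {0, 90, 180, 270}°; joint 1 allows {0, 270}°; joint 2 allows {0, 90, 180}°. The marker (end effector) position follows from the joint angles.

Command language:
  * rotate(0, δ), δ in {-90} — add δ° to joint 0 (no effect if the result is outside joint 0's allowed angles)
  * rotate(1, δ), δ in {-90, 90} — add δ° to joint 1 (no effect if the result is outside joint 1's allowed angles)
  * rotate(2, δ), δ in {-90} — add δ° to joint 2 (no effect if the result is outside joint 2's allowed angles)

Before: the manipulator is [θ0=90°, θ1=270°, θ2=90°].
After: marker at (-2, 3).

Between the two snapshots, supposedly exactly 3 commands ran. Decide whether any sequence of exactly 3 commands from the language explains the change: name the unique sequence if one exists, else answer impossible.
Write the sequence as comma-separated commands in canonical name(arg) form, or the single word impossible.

from: [θ0=90°, θ1=270°, θ2=90°]
t=1 rotate(0, -90) ⇒ [θ0=0°, θ1=270°, θ2=90°]
t=2 rotate(0, -90) ⇒ [θ0=270°, θ1=270°, θ2=90°]
t=3 rotate(0, -90) ⇒ [θ0=180°, θ1=270°, θ2=90°]
all 64 alternatives checked — unique.

rotate(0, -90), rotate(0, -90), rotate(0, -90)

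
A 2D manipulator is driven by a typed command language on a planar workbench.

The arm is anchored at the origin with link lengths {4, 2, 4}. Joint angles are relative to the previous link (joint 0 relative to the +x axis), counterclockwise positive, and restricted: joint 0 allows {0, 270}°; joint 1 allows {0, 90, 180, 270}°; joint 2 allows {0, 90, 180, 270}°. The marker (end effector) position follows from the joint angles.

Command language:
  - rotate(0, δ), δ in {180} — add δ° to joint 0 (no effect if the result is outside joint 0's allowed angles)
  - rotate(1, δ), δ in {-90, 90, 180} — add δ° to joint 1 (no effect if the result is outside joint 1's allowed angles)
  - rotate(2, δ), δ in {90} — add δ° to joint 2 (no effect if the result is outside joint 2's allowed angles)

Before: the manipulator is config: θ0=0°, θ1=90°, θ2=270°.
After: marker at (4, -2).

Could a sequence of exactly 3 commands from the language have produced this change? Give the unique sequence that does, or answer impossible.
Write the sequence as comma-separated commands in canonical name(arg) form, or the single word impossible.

rotate(2, 90), rotate(2, 90), rotate(2, 90)

start: config: θ0=0°, θ1=90°, θ2=270°
t=1 rotate(2, 90) ⇒ config: θ0=0°, θ1=90°, θ2=0°
t=2 rotate(2, 90) ⇒ config: θ0=0°, θ1=90°, θ2=90°
t=3 rotate(2, 90) ⇒ config: θ0=0°, θ1=90°, θ2=180°
uniquely the one of 125 3-step routes that fits.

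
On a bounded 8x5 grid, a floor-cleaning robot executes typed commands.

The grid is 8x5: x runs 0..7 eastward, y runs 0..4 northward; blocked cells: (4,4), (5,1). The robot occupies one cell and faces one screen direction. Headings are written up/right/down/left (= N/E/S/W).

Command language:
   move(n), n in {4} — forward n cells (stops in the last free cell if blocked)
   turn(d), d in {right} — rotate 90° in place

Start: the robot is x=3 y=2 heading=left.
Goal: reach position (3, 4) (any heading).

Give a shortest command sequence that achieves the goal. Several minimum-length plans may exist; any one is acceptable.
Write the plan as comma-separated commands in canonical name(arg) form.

turn(right), move(4)

t0: x=3 y=2 heading=left
step 1 (turn(right)): x=3 y=2 heading=up
step 2 (move(4)): x=3 y=4 heading=up
shorter routes all fall short; 2 is best.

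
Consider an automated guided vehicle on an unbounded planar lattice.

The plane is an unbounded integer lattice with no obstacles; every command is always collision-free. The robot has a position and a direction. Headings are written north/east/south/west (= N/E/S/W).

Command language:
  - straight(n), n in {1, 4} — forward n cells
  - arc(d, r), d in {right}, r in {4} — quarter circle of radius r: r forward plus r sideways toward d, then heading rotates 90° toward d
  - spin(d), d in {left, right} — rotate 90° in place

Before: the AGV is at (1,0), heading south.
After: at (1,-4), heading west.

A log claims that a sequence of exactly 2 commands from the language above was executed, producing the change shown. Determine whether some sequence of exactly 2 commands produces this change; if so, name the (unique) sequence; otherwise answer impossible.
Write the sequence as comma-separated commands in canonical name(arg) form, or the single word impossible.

key: cell and facing (now W) both changed — the 2 commands mix motion and turning
begin: at (1,0), heading south
[1] after straight(4): at (1,-4), heading south
[2] after spin(right): at (1,-4), heading west
all 25 alternatives checked — unique.

straight(4), spin(right)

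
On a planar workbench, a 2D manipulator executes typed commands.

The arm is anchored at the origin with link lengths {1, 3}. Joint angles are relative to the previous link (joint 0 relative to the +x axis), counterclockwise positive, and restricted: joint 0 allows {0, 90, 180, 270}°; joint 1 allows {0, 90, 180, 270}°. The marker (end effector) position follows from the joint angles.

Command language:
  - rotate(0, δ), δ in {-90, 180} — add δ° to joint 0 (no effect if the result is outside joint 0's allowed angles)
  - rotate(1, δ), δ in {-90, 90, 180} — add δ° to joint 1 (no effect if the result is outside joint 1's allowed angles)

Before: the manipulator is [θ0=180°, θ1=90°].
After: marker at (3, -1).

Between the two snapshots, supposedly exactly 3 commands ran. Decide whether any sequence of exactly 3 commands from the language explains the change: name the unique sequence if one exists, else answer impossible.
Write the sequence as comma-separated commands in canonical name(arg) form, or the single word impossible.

rotate(0, -90), rotate(0, -90), rotate(0, -90)

begin: [θ0=180°, θ1=90°]
[1] after rotate(0, -90): [θ0=90°, θ1=90°]
[2] after rotate(0, -90): [θ0=0°, θ1=90°]
[3] after rotate(0, -90): [θ0=270°, θ1=90°]
uniquely the one of 125 3-step routes that fits.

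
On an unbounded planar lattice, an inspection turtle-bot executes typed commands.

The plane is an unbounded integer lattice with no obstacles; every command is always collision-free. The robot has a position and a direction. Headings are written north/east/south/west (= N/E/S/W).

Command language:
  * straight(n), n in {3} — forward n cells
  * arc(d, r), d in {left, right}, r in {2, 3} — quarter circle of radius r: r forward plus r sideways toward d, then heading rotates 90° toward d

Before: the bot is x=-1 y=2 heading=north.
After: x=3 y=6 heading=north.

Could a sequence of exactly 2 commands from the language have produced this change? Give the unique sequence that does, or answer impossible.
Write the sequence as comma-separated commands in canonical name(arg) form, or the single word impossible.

key: heading stays N — rotations cancel among the 2 commands
begin: x=-1 y=2 heading=north
1. arc(right, 2) → x=1 y=4 heading=east
2. arc(left, 2) → x=3 y=6 heading=north
no rival 2-sequence matches.

arc(right, 2), arc(left, 2)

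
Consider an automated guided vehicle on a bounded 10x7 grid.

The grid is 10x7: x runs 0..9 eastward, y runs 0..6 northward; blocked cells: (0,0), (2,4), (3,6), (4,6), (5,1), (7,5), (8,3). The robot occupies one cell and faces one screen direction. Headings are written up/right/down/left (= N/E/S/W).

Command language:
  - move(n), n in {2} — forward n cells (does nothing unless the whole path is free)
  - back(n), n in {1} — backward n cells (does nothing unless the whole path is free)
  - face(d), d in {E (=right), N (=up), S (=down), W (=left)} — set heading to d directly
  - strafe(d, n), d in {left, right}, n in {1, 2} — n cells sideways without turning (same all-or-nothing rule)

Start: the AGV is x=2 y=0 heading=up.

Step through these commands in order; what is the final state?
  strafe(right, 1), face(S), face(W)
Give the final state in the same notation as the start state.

begin: x=2 y=0 heading=up
[1] after strafe(right, 1): x=3 y=0 heading=up
[2] after face(S): x=3 y=0 heading=down
[3] after face(W): x=3 y=0 heading=left

x=3 y=0 heading=left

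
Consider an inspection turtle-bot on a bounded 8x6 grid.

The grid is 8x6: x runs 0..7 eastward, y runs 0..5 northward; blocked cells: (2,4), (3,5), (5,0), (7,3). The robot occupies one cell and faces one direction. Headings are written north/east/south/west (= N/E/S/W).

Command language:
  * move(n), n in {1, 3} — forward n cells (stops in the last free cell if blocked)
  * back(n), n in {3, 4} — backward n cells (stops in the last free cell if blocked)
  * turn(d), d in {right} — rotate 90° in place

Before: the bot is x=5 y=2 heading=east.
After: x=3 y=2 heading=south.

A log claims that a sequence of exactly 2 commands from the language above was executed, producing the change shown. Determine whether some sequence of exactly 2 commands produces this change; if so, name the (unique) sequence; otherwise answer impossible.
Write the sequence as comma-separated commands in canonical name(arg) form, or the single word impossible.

every 2-command combo misses the target.

impossible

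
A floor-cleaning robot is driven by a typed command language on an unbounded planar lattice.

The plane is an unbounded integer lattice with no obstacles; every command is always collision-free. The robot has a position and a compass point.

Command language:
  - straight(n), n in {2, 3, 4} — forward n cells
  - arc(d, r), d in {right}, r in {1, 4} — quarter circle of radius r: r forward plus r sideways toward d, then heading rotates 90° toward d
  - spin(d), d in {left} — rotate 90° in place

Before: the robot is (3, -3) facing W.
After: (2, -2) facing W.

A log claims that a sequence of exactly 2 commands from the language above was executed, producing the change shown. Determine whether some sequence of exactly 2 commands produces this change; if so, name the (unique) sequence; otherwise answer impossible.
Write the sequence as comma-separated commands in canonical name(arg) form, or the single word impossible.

key: still facing W at the end — net rotation zero over 2 steps
initial: (3, -3) facing W
1. arc(right, 1) → (2, -2) facing N
2. spin(left) → (2, -2) facing W
no rival 2-sequence matches.

arc(right, 1), spin(left)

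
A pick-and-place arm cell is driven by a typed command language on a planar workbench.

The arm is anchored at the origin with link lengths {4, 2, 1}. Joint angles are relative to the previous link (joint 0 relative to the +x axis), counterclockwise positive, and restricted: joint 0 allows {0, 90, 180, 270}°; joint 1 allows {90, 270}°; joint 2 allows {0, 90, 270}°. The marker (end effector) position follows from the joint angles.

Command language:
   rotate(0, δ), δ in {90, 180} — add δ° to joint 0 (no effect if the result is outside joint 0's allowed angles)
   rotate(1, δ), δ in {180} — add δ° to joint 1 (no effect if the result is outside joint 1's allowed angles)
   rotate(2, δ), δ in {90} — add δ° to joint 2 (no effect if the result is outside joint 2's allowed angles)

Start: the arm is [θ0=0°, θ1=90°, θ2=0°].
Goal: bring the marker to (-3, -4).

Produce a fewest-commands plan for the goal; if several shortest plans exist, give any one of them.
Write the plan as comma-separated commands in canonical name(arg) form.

t0: [θ0=0°, θ1=90°, θ2=0°]
1. rotate(1, 180) → [θ0=0°, θ1=270°, θ2=0°]
2. rotate(0, 180) → [θ0=180°, θ1=270°, θ2=0°]
3. rotate(0, 90) → [θ0=270°, θ1=270°, θ2=0°]
no 2-step plan works, so 3 is optimal.

rotate(1, 180), rotate(0, 180), rotate(0, 90)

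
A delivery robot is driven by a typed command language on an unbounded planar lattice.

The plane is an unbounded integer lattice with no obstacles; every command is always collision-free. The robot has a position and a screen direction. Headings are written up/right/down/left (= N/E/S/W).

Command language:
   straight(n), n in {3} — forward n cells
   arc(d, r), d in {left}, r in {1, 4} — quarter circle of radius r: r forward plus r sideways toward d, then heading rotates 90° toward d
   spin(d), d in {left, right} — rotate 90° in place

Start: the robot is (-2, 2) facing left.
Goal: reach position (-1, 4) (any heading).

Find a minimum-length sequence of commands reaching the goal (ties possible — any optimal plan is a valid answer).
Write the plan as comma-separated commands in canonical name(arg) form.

begin: (-2, 2) facing left
t=1 straight(3) ⇒ (-5, 2) facing left
t=2 arc(left, 1) ⇒ (-6, 1) facing down
t=3 arc(left, 1) ⇒ (-5, 0) facing right
t=4 arc(left, 4) ⇒ (-1, 4) facing up
nothing shorter than 4 reaches the goal.

straight(3), arc(left, 1), arc(left, 1), arc(left, 4)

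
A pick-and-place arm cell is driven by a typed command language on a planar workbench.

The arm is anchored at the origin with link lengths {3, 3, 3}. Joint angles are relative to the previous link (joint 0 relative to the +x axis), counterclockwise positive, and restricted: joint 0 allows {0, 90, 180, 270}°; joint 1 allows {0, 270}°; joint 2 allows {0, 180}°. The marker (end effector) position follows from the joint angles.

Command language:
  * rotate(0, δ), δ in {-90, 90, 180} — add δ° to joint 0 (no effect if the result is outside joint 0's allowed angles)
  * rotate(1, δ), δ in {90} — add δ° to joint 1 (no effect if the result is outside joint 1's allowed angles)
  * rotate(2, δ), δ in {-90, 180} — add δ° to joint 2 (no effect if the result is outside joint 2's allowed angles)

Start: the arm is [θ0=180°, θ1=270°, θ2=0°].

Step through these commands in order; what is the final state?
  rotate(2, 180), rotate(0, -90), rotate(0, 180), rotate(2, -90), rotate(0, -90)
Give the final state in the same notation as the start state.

[θ0=180°, θ1=270°, θ2=180°]

start: [θ0=180°, θ1=270°, θ2=0°]
[1] after rotate(2, 180): [θ0=180°, θ1=270°, θ2=180°]
[2] after rotate(0, -90): [θ0=90°, θ1=270°, θ2=180°]
[3] after rotate(0, 180): [θ0=270°, θ1=270°, θ2=180°]
[4] after rotate(2, -90): [θ0=270°, θ1=270°, θ2=180°]
[5] after rotate(0, -90): [θ0=180°, θ1=270°, θ2=180°]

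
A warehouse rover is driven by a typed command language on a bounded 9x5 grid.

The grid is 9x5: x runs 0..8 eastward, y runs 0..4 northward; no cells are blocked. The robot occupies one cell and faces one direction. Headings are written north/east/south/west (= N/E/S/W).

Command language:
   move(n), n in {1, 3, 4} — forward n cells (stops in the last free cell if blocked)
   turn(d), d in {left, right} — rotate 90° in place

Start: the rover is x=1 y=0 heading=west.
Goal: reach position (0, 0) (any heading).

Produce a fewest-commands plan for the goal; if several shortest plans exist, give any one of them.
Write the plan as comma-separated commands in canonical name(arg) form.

t0: x=1 y=0 heading=west
step 1 (move(4)): x=0 y=0 heading=west
no 0-step plan works, so 1 is optimal.

move(4)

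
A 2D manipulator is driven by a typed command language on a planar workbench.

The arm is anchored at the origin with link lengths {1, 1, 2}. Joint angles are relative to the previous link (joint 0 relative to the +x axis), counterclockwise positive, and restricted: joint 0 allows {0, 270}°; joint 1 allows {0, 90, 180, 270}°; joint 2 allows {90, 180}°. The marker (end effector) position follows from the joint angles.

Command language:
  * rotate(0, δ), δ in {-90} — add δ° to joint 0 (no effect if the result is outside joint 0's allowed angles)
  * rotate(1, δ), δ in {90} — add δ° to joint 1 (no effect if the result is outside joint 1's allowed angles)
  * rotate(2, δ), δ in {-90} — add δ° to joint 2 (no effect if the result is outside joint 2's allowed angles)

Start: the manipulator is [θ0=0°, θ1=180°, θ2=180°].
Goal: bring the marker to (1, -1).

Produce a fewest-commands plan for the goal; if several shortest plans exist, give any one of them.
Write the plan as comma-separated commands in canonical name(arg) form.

rotate(1, 90), rotate(0, -90)

begin: [θ0=0°, θ1=180°, θ2=180°]
[1] after rotate(1, 90): [θ0=0°, θ1=270°, θ2=180°]
[2] after rotate(0, -90): [θ0=270°, θ1=270°, θ2=180°]
shorter routes all fall short; 2 is best.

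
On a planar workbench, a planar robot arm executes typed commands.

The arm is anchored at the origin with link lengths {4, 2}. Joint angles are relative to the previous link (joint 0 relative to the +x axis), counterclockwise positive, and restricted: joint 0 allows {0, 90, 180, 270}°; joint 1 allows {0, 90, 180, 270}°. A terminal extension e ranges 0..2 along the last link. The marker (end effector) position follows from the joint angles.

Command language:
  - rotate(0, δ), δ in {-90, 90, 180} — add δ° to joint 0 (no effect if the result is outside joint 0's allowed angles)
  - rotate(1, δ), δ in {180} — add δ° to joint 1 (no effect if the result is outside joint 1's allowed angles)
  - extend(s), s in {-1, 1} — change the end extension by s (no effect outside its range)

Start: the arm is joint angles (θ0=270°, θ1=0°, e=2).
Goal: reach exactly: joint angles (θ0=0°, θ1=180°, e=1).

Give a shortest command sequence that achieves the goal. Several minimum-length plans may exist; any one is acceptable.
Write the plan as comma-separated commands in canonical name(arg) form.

begin: joint angles (θ0=270°, θ1=0°, e=2)
1. rotate(0, 90) → joint angles (θ0=0°, θ1=0°, e=2)
2. rotate(1, 180) → joint angles (θ0=0°, θ1=180°, e=2)
3. extend(-1) → joint angles (θ0=0°, θ1=180°, e=1)
nothing shorter than 3 reaches the goal.

rotate(0, 90), rotate(1, 180), extend(-1)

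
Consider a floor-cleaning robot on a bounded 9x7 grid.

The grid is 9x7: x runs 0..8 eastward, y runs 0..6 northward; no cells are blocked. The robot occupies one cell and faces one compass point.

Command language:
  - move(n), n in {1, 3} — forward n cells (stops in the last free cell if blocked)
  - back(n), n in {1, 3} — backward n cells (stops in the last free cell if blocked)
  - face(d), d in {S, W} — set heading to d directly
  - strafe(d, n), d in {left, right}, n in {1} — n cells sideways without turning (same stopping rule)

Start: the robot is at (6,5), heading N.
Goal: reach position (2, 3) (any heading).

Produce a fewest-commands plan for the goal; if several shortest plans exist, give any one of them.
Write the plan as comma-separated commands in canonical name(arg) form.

back(3), move(1), face(W), move(1), move(3)

t0: at (6,5), heading N
step 1 (back(3)): at (6,2), heading N
step 2 (move(1)): at (6,3), heading N
step 3 (face(W)): at (6,3), heading W
step 4 (move(1)): at (5,3), heading W
step 5 (move(3)): at (2,3), heading W
minimal: 5 command(s), checked below 5.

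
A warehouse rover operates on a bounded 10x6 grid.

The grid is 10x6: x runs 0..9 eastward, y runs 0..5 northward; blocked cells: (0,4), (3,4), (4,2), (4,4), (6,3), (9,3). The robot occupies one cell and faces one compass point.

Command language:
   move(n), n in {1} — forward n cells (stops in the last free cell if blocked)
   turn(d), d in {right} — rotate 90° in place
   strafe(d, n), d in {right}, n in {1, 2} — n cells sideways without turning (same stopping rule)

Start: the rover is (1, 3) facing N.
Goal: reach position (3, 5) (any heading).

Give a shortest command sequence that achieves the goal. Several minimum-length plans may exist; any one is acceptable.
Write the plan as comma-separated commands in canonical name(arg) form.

move(1), move(1), strafe(right, 2)

begin: (1, 3) facing N
1. move(1) → (1, 4) facing N
2. move(1) → (1, 5) facing N
3. strafe(right, 2) → (3, 5) facing N
nothing shorter than 3 reaches the goal.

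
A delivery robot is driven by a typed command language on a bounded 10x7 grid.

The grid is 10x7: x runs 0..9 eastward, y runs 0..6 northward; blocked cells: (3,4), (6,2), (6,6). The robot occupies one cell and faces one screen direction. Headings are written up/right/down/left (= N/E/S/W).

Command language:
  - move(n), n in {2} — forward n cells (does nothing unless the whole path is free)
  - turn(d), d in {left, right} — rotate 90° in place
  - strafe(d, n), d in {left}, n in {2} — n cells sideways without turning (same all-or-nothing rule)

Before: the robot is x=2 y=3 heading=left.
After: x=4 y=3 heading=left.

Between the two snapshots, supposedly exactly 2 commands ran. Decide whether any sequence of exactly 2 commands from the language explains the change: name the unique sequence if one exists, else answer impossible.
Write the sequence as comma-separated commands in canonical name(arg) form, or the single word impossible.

all 16 sequences checked — none match.

impossible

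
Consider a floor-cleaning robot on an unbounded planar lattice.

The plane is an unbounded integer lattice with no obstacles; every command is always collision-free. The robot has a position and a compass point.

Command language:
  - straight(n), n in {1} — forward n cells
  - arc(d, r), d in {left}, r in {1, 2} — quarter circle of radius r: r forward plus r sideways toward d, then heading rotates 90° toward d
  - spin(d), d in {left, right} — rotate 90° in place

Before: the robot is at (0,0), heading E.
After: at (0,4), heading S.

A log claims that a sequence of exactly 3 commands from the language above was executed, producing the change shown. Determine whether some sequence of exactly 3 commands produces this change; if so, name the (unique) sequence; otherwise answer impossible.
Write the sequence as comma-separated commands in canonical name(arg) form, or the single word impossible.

key: order matters: swapping arc(left, 2) and spin(left) lands elsewhere
begin: at (0,0), heading E
1. arc(left, 2) → at (2,2), heading N
2. arc(left, 2) → at (0,4), heading W
3. spin(left) → at (0,4), heading S
no rival 3-sequence matches.

arc(left, 2), arc(left, 2), spin(left)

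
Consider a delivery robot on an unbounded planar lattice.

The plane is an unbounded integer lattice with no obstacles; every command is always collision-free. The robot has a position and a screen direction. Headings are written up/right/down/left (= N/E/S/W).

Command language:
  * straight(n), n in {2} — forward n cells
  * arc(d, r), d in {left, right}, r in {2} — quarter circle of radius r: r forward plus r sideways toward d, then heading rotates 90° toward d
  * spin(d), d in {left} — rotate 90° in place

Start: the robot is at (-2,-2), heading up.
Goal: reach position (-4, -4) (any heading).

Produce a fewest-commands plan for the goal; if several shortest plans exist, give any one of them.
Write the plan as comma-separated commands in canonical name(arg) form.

start: at (-2,-2), heading up
[1] after spin(left): at (-2,-2), heading left
[2] after arc(left, 2): at (-4,-4), heading down
minimal: 2 command(s), checked below 2.

spin(left), arc(left, 2)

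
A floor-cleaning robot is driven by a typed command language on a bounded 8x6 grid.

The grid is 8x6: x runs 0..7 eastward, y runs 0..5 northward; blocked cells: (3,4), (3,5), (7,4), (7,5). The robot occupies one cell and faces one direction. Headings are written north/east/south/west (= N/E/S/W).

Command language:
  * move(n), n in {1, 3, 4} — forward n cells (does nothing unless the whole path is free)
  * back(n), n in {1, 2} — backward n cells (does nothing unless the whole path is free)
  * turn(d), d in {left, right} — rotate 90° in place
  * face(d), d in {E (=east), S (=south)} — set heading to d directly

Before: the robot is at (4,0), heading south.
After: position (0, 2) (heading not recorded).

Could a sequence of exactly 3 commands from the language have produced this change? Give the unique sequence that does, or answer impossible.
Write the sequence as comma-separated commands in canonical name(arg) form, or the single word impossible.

back(2), turn(right), move(4)

key: order matters: swapping back(2) and move(4) lands elsewhere
initial: at (4,0), heading south
1. back(2) → at (4,2), heading south
2. turn(right) → at (4,2), heading west
3. move(4) → at (0,2), heading west
no other 3-command option fits: unique.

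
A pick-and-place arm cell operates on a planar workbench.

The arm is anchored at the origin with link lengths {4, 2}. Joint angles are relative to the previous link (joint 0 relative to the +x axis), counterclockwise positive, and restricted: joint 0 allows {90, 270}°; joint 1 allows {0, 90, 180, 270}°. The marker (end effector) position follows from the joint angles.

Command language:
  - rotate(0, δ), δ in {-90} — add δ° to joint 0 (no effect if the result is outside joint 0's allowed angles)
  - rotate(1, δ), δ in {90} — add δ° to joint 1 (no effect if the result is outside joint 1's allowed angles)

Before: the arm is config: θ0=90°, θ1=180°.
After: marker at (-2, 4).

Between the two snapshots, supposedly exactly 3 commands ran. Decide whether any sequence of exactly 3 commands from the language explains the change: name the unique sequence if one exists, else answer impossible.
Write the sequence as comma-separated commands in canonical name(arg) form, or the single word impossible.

rotate(1, 90), rotate(1, 90), rotate(1, 90)

initial: config: θ0=90°, θ1=180°
step 1 (rotate(1, 90)): config: θ0=90°, θ1=270°
step 2 (rotate(1, 90)): config: θ0=90°, θ1=0°
step 3 (rotate(1, 90)): config: θ0=90°, θ1=90°
no other 3-command option fits: unique.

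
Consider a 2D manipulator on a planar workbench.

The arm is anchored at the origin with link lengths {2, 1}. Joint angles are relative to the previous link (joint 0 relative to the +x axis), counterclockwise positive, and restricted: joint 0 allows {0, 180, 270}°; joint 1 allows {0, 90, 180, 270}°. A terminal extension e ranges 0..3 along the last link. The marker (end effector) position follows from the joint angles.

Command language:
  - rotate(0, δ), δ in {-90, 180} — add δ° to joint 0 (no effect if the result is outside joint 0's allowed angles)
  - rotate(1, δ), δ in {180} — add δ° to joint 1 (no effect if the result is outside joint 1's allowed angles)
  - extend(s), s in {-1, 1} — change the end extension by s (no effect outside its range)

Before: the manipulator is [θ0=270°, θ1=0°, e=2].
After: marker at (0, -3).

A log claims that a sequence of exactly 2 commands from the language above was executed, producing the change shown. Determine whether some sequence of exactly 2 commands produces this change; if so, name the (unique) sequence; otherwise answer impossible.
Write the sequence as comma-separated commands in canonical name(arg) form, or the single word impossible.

start: [θ0=270°, θ1=0°, e=2]
step 1 (extend(-1)): [θ0=270°, θ1=0°, e=1]
step 2 (extend(-1)): [θ0=270°, θ1=0°, e=0]
all 25 alternatives checked — unique.

extend(-1), extend(-1)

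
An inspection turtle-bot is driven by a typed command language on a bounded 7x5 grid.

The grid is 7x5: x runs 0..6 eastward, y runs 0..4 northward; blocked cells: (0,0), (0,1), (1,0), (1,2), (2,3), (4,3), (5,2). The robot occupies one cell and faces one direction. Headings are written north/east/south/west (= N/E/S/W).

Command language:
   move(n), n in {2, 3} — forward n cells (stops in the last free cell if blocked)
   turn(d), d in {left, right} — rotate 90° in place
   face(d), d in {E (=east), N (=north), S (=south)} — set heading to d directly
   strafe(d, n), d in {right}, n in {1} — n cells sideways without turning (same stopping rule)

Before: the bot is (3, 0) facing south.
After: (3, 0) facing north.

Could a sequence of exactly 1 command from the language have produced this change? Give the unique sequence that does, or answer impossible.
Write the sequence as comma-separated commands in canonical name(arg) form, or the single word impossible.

key: parked at (3,0) the whole time — nothing moves the robot
t0: (3, 0) facing south
1. face(N) → (3, 0) facing north
no other 1-command option fits: unique.

face(N)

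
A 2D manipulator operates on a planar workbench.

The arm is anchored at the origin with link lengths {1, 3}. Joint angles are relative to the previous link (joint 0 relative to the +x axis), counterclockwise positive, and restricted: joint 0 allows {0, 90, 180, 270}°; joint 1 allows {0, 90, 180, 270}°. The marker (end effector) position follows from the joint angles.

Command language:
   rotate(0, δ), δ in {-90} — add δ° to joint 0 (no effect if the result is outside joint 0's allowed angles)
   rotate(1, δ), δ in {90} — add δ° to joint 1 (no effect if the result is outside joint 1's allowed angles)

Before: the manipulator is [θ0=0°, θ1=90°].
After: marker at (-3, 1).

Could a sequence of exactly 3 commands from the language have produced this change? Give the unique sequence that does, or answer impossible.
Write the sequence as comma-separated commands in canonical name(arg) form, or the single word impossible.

start: [θ0=0°, θ1=90°]
step 1 (rotate(0, -90)): [θ0=270°, θ1=90°]
step 2 (rotate(0, -90)): [θ0=180°, θ1=90°]
step 3 (rotate(0, -90)): [θ0=90°, θ1=90°]
no rival 3-sequence matches.

rotate(0, -90), rotate(0, -90), rotate(0, -90)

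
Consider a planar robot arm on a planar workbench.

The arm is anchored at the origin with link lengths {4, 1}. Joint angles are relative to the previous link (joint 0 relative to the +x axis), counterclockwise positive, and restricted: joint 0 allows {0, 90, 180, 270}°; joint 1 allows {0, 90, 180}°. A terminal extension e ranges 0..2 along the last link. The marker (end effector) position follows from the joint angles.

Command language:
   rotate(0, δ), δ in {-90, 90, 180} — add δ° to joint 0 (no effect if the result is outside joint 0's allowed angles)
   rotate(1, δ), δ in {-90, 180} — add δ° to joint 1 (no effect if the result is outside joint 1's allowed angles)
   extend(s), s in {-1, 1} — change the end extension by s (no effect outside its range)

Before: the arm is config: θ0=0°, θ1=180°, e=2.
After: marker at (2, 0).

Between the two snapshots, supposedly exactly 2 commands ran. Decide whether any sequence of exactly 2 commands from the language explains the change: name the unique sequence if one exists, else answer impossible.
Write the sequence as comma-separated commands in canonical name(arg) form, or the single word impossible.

extend(1), extend(-1)

key: order matters: swapping extend(1) and extend(-1) lands elsewhere
from: config: θ0=0°, θ1=180°, e=2
t=1 extend(1) ⇒ config: θ0=0°, θ1=180°, e=2
t=2 extend(-1) ⇒ config: θ0=0°, θ1=180°, e=1
no other 2-command option fits: unique.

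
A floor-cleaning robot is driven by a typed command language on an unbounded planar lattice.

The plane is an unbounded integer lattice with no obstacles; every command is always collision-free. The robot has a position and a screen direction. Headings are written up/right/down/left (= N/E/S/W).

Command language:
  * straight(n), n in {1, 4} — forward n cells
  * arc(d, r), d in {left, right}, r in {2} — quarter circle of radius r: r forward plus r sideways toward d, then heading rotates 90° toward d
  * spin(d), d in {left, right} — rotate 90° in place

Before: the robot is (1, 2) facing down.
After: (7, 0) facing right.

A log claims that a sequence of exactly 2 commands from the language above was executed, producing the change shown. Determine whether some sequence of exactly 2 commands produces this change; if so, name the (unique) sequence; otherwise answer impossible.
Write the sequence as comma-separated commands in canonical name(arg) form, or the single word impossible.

arc(left, 2), straight(4)

key: order matters: swapping arc(left, 2) and straight(4) lands elsewhere
from: (1, 2) facing down
step 1 (arc(left, 2)): (3, 0) facing right
step 2 (straight(4)): (7, 0) facing right
no rival 2-sequence matches.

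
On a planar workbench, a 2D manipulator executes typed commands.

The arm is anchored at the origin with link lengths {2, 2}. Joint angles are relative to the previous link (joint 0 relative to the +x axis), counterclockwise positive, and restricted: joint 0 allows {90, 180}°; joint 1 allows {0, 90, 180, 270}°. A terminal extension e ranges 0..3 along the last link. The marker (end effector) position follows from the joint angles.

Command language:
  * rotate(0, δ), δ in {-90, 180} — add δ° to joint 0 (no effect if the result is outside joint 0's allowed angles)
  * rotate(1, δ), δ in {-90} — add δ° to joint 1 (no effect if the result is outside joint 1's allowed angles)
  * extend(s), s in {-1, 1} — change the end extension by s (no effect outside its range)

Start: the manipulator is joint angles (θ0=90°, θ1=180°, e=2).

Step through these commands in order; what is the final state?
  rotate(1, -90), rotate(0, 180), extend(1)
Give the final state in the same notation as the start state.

initial: joint angles (θ0=90°, θ1=180°, e=2)
t=1 rotate(1, -90) ⇒ joint angles (θ0=90°, θ1=90°, e=2)
t=2 rotate(0, 180) ⇒ joint angles (θ0=90°, θ1=90°, e=2)
t=3 extend(1) ⇒ joint angles (θ0=90°, θ1=90°, e=3)

joint angles (θ0=90°, θ1=90°, e=3)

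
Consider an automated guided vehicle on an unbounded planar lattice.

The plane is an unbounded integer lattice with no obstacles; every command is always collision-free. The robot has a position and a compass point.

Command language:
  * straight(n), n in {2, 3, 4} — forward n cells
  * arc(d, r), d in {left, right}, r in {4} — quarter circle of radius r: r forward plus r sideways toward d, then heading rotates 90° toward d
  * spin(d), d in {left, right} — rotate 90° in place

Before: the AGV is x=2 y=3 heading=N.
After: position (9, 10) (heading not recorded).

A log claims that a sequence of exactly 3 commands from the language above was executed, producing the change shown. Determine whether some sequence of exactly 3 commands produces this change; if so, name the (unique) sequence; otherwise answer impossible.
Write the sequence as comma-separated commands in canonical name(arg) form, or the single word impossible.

straight(3), arc(right, 4), straight(3)

begin: x=2 y=3 heading=N
t=1 straight(3) ⇒ x=2 y=6 heading=N
t=2 arc(right, 4) ⇒ x=6 y=10 heading=E
t=3 straight(3) ⇒ x=9 y=10 heading=E
no other 3-command option fits: unique.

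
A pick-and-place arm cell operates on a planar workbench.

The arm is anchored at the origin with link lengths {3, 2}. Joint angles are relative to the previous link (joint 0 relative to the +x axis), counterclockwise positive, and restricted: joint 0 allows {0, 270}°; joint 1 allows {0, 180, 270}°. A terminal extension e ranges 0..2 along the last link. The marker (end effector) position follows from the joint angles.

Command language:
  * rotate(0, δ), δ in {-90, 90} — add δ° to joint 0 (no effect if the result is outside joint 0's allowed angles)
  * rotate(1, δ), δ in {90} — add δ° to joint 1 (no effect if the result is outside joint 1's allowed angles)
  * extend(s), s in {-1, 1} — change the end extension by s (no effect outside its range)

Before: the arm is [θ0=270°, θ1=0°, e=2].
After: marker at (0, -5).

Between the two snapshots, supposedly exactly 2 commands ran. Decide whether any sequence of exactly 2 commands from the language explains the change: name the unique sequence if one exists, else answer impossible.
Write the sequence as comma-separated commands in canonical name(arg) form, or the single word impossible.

extend(-1), extend(-1)

t0: [θ0=270°, θ1=0°, e=2]
1. extend(-1) → [θ0=270°, θ1=0°, e=1]
2. extend(-1) → [θ0=270°, θ1=0°, e=0]
no rival 2-sequence matches.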